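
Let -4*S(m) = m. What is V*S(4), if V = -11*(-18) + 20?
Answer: -218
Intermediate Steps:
S(m) = -m/4
V = 218 (V = 198 + 20 = 218)
V*S(4) = 218*(-1/4*4) = 218*(-1) = -218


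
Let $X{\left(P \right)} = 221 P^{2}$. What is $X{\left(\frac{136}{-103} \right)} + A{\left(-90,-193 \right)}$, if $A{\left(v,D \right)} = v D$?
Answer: $\frac{188365946}{10609} \approx 17755.0$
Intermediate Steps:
$A{\left(v,D \right)} = D v$
$X{\left(\frac{136}{-103} \right)} + A{\left(-90,-193 \right)} = 221 \left(\frac{136}{-103}\right)^{2} - -17370 = 221 \left(136 \left(- \frac{1}{103}\right)\right)^{2} + 17370 = 221 \left(- \frac{136}{103}\right)^{2} + 17370 = 221 \cdot \frac{18496}{10609} + 17370 = \frac{4087616}{10609} + 17370 = \frac{188365946}{10609}$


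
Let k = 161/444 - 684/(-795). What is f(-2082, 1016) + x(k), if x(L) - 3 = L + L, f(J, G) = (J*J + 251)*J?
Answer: -530965337678113/58830 ≈ -9.0254e+9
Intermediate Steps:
k = 143897/117660 (k = 161*(1/444) - 684*(-1/795) = 161/444 + 228/265 = 143897/117660 ≈ 1.2230)
f(J, G) = J*(251 + J²) (f(J, G) = (J² + 251)*J = (251 + J²)*J = J*(251 + J²))
x(L) = 3 + 2*L (x(L) = 3 + (L + L) = 3 + 2*L)
f(-2082, 1016) + x(k) = -2082*(251 + (-2082)²) + (3 + 2*(143897/117660)) = -2082*(251 + 4334724) + (3 + 143897/58830) = -2082*4334975 + 320387/58830 = -9025417950 + 320387/58830 = -530965337678113/58830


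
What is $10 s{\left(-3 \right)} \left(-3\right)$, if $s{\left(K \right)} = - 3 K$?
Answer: $-270$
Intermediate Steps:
$10 s{\left(-3 \right)} \left(-3\right) = 10 \left(\left(-3\right) \left(-3\right)\right) \left(-3\right) = 10 \cdot 9 \left(-3\right) = 90 \left(-3\right) = -270$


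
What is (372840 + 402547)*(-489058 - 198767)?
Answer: -533330563275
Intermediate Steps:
(372840 + 402547)*(-489058 - 198767) = 775387*(-687825) = -533330563275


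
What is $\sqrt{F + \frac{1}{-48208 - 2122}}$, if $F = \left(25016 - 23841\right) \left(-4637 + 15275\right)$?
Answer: $\frac{\sqrt{31662974661834670}}{50330} \approx 3535.5$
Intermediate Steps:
$F = 12499650$ ($F = 1175 \cdot 10638 = 12499650$)
$\sqrt{F + \frac{1}{-48208 - 2122}} = \sqrt{12499650 + \frac{1}{-48208 - 2122}} = \sqrt{12499650 + \frac{1}{-50330}} = \sqrt{12499650 - \frac{1}{50330}} = \sqrt{\frac{629107384499}{50330}} = \frac{\sqrt{31662974661834670}}{50330}$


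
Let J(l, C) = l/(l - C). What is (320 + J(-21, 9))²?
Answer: 10284849/100 ≈ 1.0285e+5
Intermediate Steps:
(320 + J(-21, 9))² = (320 - 21/(-21 - 1*9))² = (320 - 21/(-21 - 9))² = (320 - 21/(-30))² = (320 - 21*(-1/30))² = (320 + 7/10)² = (3207/10)² = 10284849/100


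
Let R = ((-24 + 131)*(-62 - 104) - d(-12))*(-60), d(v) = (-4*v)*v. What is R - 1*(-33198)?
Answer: 1064358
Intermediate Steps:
d(v) = -4*v**2
R = 1031160 (R = ((-24 + 131)*(-62 - 104) - (-4)*(-12)**2)*(-60) = (107*(-166) - (-4)*144)*(-60) = (-17762 - 1*(-576))*(-60) = (-17762 + 576)*(-60) = -17186*(-60) = 1031160)
R - 1*(-33198) = 1031160 - 1*(-33198) = 1031160 + 33198 = 1064358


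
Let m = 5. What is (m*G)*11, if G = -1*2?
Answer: -110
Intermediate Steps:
G = -2
(m*G)*11 = (5*(-2))*11 = -10*11 = -110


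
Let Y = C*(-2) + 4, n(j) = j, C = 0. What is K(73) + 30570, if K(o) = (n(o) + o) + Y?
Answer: 30720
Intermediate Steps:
Y = 4 (Y = 0*(-2) + 4 = 0 + 4 = 4)
K(o) = 4 + 2*o (K(o) = (o + o) + 4 = 2*o + 4 = 4 + 2*o)
K(73) + 30570 = (4 + 2*73) + 30570 = (4 + 146) + 30570 = 150 + 30570 = 30720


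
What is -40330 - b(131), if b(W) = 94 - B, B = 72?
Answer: -40352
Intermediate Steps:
b(W) = 22 (b(W) = 94 - 1*72 = 94 - 72 = 22)
-40330 - b(131) = -40330 - 1*22 = -40330 - 22 = -40352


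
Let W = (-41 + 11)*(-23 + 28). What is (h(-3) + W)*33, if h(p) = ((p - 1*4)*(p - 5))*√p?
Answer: -4950 + 1848*I*√3 ≈ -4950.0 + 3200.8*I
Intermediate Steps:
W = -150 (W = -30*5 = -150)
h(p) = √p*(-5 + p)*(-4 + p) (h(p) = ((p - 4)*(-5 + p))*√p = ((-4 + p)*(-5 + p))*√p = ((-5 + p)*(-4 + p))*√p = √p*(-5 + p)*(-4 + p))
(h(-3) + W)*33 = (√(-3)*(20 + (-3)² - 9*(-3)) - 150)*33 = ((I*√3)*(20 + 9 + 27) - 150)*33 = ((I*√3)*56 - 150)*33 = (56*I*√3 - 150)*33 = (-150 + 56*I*√3)*33 = -4950 + 1848*I*√3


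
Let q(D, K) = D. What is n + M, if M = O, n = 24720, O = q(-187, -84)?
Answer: 24533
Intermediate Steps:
O = -187
M = -187
n + M = 24720 - 187 = 24533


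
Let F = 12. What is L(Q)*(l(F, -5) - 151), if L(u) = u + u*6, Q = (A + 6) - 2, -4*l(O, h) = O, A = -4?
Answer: 0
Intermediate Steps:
l(O, h) = -O/4
Q = 0 (Q = (-4 + 6) - 2 = 2 - 2 = 0)
L(u) = 7*u (L(u) = u + 6*u = 7*u)
L(Q)*(l(F, -5) - 151) = (7*0)*(-¼*12 - 151) = 0*(-3 - 151) = 0*(-154) = 0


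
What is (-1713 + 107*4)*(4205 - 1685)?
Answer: -3238200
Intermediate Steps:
(-1713 + 107*4)*(4205 - 1685) = (-1713 + 428)*2520 = -1285*2520 = -3238200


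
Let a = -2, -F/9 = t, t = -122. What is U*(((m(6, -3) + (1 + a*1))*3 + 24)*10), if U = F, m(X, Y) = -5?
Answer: 65880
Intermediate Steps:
F = 1098 (F = -9*(-122) = 1098)
U = 1098
U*(((m(6, -3) + (1 + a*1))*3 + 24)*10) = 1098*(((-5 + (1 - 2*1))*3 + 24)*10) = 1098*(((-5 + (1 - 2))*3 + 24)*10) = 1098*(((-5 - 1)*3 + 24)*10) = 1098*((-6*3 + 24)*10) = 1098*((-18 + 24)*10) = 1098*(6*10) = 1098*60 = 65880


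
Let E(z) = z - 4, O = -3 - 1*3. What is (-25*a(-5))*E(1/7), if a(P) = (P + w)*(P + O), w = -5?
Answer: 74250/7 ≈ 10607.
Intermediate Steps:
O = -6 (O = -3 - 3 = -6)
a(P) = (-6 + P)*(-5 + P) (a(P) = (P - 5)*(P - 6) = (-5 + P)*(-6 + P) = (-6 + P)*(-5 + P))
E(z) = -4 + z
(-25*a(-5))*E(1/7) = (-25*(30 + (-5)² - 11*(-5)))*(-4 + 1/7) = (-25*(30 + 25 + 55))*(-4 + ⅐) = -25*110*(-27/7) = -2750*(-27/7) = 74250/7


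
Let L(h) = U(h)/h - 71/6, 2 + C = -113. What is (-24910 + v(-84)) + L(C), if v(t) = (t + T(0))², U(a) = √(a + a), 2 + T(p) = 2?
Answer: -107195/6 - I*√230/115 ≈ -17866.0 - 0.13188*I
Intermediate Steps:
T(p) = 0 (T(p) = -2 + 2 = 0)
C = -115 (C = -2 - 113 = -115)
U(a) = √2*√a (U(a) = √(2*a) = √2*√a)
v(t) = t² (v(t) = (t + 0)² = t²)
L(h) = -71/6 + √2/√h (L(h) = (√2*√h)/h - 71/6 = √2/√h - 71*⅙ = √2/√h - 71/6 = -71/6 + √2/√h)
(-24910 + v(-84)) + L(C) = (-24910 + (-84)²) + (-71/6 + √2/√(-115)) = (-24910 + 7056) + (-71/6 + √2*(-I*√115/115)) = -17854 + (-71/6 - I*√230/115) = -107195/6 - I*√230/115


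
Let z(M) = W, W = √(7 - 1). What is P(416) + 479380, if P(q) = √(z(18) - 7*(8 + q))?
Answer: 479380 + √(-2968 + √6) ≈ 4.7938e+5 + 54.457*I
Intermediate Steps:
W = √6 ≈ 2.4495
z(M) = √6
P(q) = √(-56 + √6 - 7*q) (P(q) = √(√6 - 7*(8 + q)) = √(√6 + (-56 - 7*q)) = √(-56 + √6 - 7*q))
P(416) + 479380 = √(-56 + √6 - 7*416) + 479380 = √(-56 + √6 - 2912) + 479380 = √(-2968 + √6) + 479380 = 479380 + √(-2968 + √6)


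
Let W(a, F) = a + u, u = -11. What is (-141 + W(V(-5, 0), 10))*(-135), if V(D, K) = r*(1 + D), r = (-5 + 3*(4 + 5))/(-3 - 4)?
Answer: 131760/7 ≈ 18823.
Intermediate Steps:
r = -22/7 (r = (-5 + 3*9)/(-7) = (-5 + 27)*(-⅐) = 22*(-⅐) = -22/7 ≈ -3.1429)
V(D, K) = -22/7 - 22*D/7 (V(D, K) = -22*(1 + D)/7 = -22/7 - 22*D/7)
W(a, F) = -11 + a (W(a, F) = a - 11 = -11 + a)
(-141 + W(V(-5, 0), 10))*(-135) = (-141 + (-11 + (-22/7 - 22/7*(-5))))*(-135) = (-141 + (-11 + (-22/7 + 110/7)))*(-135) = (-141 + (-11 + 88/7))*(-135) = (-141 + 11/7)*(-135) = -976/7*(-135) = 131760/7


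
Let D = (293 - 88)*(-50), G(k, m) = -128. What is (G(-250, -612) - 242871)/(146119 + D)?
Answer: -242999/135869 ≈ -1.7885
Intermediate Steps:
D = -10250 (D = 205*(-50) = -10250)
(G(-250, -612) - 242871)/(146119 + D) = (-128 - 242871)/(146119 - 10250) = -242999/135869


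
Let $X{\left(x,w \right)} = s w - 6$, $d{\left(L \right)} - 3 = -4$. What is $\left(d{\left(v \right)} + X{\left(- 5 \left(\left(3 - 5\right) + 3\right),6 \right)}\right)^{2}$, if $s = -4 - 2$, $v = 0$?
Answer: $1849$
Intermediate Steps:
$d{\left(L \right)} = -1$ ($d{\left(L \right)} = 3 - 4 = -1$)
$s = -6$ ($s = -4 - 2 = -6$)
$X{\left(x,w \right)} = -6 - 6 w$ ($X{\left(x,w \right)} = - 6 w - 6 = -6 - 6 w$)
$\left(d{\left(v \right)} + X{\left(- 5 \left(\left(3 - 5\right) + 3\right),6 \right)}\right)^{2} = \left(-1 - 42\right)^{2} = \left(-43\right)^{2} = 1849$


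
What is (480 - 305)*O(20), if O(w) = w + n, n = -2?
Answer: 3150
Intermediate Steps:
O(w) = -2 + w (O(w) = w - 2 = -2 + w)
(480 - 305)*O(20) = (480 - 305)*(-2 + 20) = 175*18 = 3150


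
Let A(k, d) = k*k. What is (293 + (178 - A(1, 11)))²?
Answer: 220900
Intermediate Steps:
A(k, d) = k²
(293 + (178 - A(1, 11)))² = (293 + (178 - 1*1²))² = (293 + (178 - 1*1))² = (293 + (178 - 1))² = (293 + 177)² = 470² = 220900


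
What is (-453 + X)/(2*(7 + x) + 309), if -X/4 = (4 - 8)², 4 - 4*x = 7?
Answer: -1034/643 ≈ -1.6081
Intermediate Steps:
x = -¾ (x = 1 - ¼*7 = 1 - 7/4 = -¾ ≈ -0.75000)
X = -64 (X = -4*(4 - 8)² = -4*(-4)² = -4*16 = -64)
(-453 + X)/(2*(7 + x) + 309) = (-453 - 64)/(2*(7 - ¾) + 309) = -517/(2*(25/4) + 309) = -517/(25/2 + 309) = -517/643/2 = -517*2/643 = -1034/643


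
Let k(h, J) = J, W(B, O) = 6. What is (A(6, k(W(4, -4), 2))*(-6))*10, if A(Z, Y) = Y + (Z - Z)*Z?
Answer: -120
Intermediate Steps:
A(Z, Y) = Y (A(Z, Y) = Y + 0*Z = Y + 0 = Y)
(A(6, k(W(4, -4), 2))*(-6))*10 = (2*(-6))*10 = -12*10 = -120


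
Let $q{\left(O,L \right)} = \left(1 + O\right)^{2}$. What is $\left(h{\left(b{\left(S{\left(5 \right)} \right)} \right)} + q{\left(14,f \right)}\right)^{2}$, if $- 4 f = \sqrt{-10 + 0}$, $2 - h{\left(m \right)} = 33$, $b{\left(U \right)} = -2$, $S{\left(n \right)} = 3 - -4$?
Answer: $37636$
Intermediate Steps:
$S{\left(n \right)} = 7$ ($S{\left(n \right)} = 3 + 4 = 7$)
$h{\left(m \right)} = -31$ ($h{\left(m \right)} = 2 - 33 = -31$)
$f = - \frac{i \sqrt{10}}{4}$ ($f = - \frac{\sqrt{-10 + 0}}{4} = - \frac{\sqrt{-10}}{4} = - \frac{i \sqrt{10}}{4} \approx - 0.79057 i$)
$\left(h{\left(b{\left(S{\left(5 \right)} \right)} \right)} + q{\left(14,f \right)}\right)^{2} = \left(-31 + \left(1 + 14\right)^{2}\right)^{2} = \left(-31 + 15^{2}\right)^{2} = \left(-31 + 225\right)^{2} = 194^{2} = 37636$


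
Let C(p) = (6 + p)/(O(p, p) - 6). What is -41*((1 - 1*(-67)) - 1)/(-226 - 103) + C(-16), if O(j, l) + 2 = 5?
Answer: 11531/987 ≈ 11.683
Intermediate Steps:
O(j, l) = 3 (O(j, l) = -2 + 5 = 3)
C(p) = -2 - p/3 (C(p) = (6 + p)/(3 - 6) = (6 + p)/(-3) = (6 + p)*(-⅓) = -2 - p/3)
-41*((1 - 1*(-67)) - 1)/(-226 - 103) + C(-16) = -41*((1 - 1*(-67)) - 1)/(-226 - 103) + (-2 - ⅓*(-16)) = -41*((1 + 67) - 1)/(-329) + (-2 + 16/3) = -41*(68 - 1)*(-1)/329 + 10/3 = -2747*(-1)/329 + 10/3 = -41*(-67/329) + 10/3 = 2747/329 + 10/3 = 11531/987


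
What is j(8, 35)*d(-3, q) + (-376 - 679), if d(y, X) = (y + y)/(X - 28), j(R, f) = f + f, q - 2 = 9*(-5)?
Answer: -74485/71 ≈ -1049.1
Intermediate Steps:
q = -43 (q = 2 + 9*(-5) = 2 - 45 = -43)
j(R, f) = 2*f
d(y, X) = 2*y/(-28 + X) (d(y, X) = (2*y)/(-28 + X) = 2*y/(-28 + X))
j(8, 35)*d(-3, q) + (-376 - 679) = (2*35)*(2*(-3)/(-28 - 43)) + (-376 - 679) = 70*(2*(-3)/(-71)) - 1055 = 70*(2*(-3)*(-1/71)) - 1055 = 70*(6/71) - 1055 = 420/71 - 1055 = -74485/71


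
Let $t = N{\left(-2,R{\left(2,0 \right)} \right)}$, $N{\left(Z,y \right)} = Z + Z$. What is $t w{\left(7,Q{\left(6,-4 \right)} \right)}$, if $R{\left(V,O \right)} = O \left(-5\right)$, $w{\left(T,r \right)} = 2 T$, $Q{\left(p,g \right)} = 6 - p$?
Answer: $-56$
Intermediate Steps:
$R{\left(V,O \right)} = - 5 O$
$N{\left(Z,y \right)} = 2 Z$
$t = -4$ ($t = 2 \left(-2\right) = -4$)
$t w{\left(7,Q{\left(6,-4 \right)} \right)} = - 4 \cdot 2 \cdot 7 = \left(-4\right) 14 = -56$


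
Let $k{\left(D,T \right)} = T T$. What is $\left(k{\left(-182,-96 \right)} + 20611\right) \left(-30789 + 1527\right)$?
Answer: $-872797674$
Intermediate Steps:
$k{\left(D,T \right)} = T^{2}$
$\left(k{\left(-182,-96 \right)} + 20611\right) \left(-30789 + 1527\right) = \left(\left(-96\right)^{2} + 20611\right) \left(-30789 + 1527\right) = \left(9216 + 20611\right) \left(-29262\right) = 29827 \left(-29262\right) = -872797674$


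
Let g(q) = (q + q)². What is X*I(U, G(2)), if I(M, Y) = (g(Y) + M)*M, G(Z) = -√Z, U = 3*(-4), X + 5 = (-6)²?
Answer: 1488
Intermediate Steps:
g(q) = 4*q² (g(q) = (2*q)² = 4*q²)
X = 31 (X = -5 + (-6)² = -5 + 36 = 31)
U = -12
I(M, Y) = M*(M + 4*Y²) (I(M, Y) = (4*Y² + M)*M = (M + 4*Y²)*M = M*(M + 4*Y²))
X*I(U, G(2)) = 31*(-12*(-12 + 4*(-√2)²)) = 31*(-12*(-12 + 4*2)) = 31*(-12*(-12 + 8)) = 31*(-12*(-4)) = 31*48 = 1488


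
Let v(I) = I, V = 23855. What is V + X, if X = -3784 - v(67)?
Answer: 20004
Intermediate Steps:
X = -3851 (X = -3784 - 1*67 = -3784 - 67 = -3851)
V + X = 23855 - 3851 = 20004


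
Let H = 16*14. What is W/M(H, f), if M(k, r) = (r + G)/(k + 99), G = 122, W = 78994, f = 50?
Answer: 12757531/86 ≈ 1.4834e+5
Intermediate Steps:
H = 224
M(k, r) = (122 + r)/(99 + k) (M(k, r) = (r + 122)/(k + 99) = (122 + r)/(99 + k))
W/M(H, f) = 78994/(((122 + 50)/(99 + 224))) = 78994/((172/323)) = 78994/(((1/323)*172)) = 78994/(172/323) = 78994*(323/172) = 12757531/86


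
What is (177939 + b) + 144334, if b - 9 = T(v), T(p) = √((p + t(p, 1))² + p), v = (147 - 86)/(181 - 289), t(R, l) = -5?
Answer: 322282 + 7*√7237/108 ≈ 3.2229e+5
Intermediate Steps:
v = -61/108 (v = 61/(-108) = 61*(-1/108) = -61/108 ≈ -0.56481)
T(p) = √(p + (-5 + p)²) (T(p) = √((p - 5)² + p) = √((-5 + p)² + p) = √(p + (-5 + p)²))
b = 9 + 7*√7237/108 (b = 9 + √(-61/108 + (-5 - 61/108)²) = 9 + √(-61/108 + (-601/108)²) = 9 + √(-61/108 + 361201/11664) = 9 + √(354613/11664) = 9 + 7*√7237/108 ≈ 14.514)
(177939 + b) + 144334 = (177939 + (9 + 7*√7237/108)) + 144334 = (177948 + 7*√7237/108) + 144334 = 322282 + 7*√7237/108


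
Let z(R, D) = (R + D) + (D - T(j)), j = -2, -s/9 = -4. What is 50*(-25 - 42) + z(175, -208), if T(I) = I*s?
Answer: -3519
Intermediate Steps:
s = 36 (s = -9*(-4) = 36)
T(I) = 36*I (T(I) = I*36 = 36*I)
z(R, D) = 72 + R + 2*D (z(R, D) = (R + D) + (D - 36*(-2)) = (D + R) + (D - 1*(-72)) = (D + R) + (D + 72) = (D + R) + (72 + D) = 72 + R + 2*D)
50*(-25 - 42) + z(175, -208) = 50*(-25 - 42) + (72 + 175 + 2*(-208)) = 50*(-67) + (72 + 175 - 416) = -3350 - 169 = -3519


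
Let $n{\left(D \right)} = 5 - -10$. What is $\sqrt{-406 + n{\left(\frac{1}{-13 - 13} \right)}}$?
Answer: $i \sqrt{391} \approx 19.774 i$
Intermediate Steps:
$n{\left(D \right)} = 15$ ($n{\left(D \right)} = 5 + 10 = 15$)
$\sqrt{-406 + n{\left(\frac{1}{-13 - 13} \right)}} = \sqrt{-406 + 15} = \sqrt{-391} = i \sqrt{391}$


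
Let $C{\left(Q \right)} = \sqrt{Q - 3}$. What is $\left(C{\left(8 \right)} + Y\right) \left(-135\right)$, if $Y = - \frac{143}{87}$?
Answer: $\frac{6435}{29} - 135 \sqrt{5} \approx -79.973$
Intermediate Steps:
$C{\left(Q \right)} = \sqrt{-3 + Q}$
$Y = - \frac{143}{87}$ ($Y = \left(-143\right) \frac{1}{87} = - \frac{143}{87} \approx -1.6437$)
$\left(C{\left(8 \right)} + Y\right) \left(-135\right) = \left(\sqrt{-3 + 8} - \frac{143}{87}\right) \left(-135\right) = \left(\sqrt{5} - \frac{143}{87}\right) \left(-135\right) = \left(- \frac{143}{87} + \sqrt{5}\right) \left(-135\right) = \frac{6435}{29} - 135 \sqrt{5}$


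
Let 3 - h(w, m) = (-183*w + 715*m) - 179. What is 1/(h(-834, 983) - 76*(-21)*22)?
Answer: -1/820173 ≈ -1.2193e-6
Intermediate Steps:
h(w, m) = 182 - 715*m + 183*w (h(w, m) = 3 - ((-183*w + 715*m) - 179) = 3 - (-179 - 183*w + 715*m) = 3 + (179 - 715*m + 183*w) = 182 - 715*m + 183*w)
1/(h(-834, 983) - 76*(-21)*22) = 1/((182 - 715*983 + 183*(-834)) - 76*(-21)*22) = 1/((182 - 702845 - 152622) + 1596*22) = 1/(-855285 + 35112) = 1/(-820173) = -1/820173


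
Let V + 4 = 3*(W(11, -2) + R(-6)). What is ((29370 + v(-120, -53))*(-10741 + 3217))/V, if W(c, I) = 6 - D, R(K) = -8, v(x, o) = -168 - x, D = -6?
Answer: -27577341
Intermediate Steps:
W(c, I) = 12 (W(c, I) = 6 - 1*(-6) = 6 + 6 = 12)
V = 8 (V = -4 + 3*(12 - 8) = -4 + 3*4 = -4 + 12 = 8)
((29370 + v(-120, -53))*(-10741 + 3217))/V = ((29370 + (-168 - 1*(-120)))*(-10741 + 3217))/8 = ((29370 + (-168 + 120))*(-7524))*(1/8) = ((29370 - 48)*(-7524))*(1/8) = (29322*(-7524))*(1/8) = -220618728*1/8 = -27577341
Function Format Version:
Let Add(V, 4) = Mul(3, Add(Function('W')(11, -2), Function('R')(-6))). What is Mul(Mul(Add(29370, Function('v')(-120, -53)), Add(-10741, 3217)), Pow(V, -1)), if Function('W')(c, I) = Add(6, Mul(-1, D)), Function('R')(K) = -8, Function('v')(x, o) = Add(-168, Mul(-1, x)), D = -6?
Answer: -27577341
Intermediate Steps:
Function('W')(c, I) = 12 (Function('W')(c, I) = Add(6, Mul(-1, -6)) = Add(6, 6) = 12)
V = 8 (V = Add(-4, Mul(3, Add(12, -8))) = Add(-4, Mul(3, 4)) = Add(-4, 12) = 8)
Mul(Mul(Add(29370, Function('v')(-120, -53)), Add(-10741, 3217)), Pow(V, -1)) = Mul(Mul(Add(29370, Add(-168, Mul(-1, -120))), Add(-10741, 3217)), Pow(8, -1)) = Mul(Mul(Add(29370, Add(-168, 120)), -7524), Rational(1, 8)) = Mul(Mul(Add(29370, -48), -7524), Rational(1, 8)) = Mul(Mul(29322, -7524), Rational(1, 8)) = Mul(-220618728, Rational(1, 8)) = -27577341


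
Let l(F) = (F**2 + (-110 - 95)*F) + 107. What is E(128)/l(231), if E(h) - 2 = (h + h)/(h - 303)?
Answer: 94/1069775 ≈ 8.7869e-5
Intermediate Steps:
E(h) = 2 + 2*h/(-303 + h) (E(h) = 2 + (h + h)/(h - 303) = 2 + (2*h)/(-303 + h) = 2 + 2*h/(-303 + h))
l(F) = 107 + F**2 - 205*F (l(F) = (F**2 - 205*F) + 107 = 107 + F**2 - 205*F)
E(128)/l(231) = (2*(-303 + 2*128)/(-303 + 128))/(107 + 231**2 - 205*231) = (2*(-303 + 256)/(-175))/(107 + 53361 - 47355) = (2*(-1/175)*(-47))/6113 = (94/175)*(1/6113) = 94/1069775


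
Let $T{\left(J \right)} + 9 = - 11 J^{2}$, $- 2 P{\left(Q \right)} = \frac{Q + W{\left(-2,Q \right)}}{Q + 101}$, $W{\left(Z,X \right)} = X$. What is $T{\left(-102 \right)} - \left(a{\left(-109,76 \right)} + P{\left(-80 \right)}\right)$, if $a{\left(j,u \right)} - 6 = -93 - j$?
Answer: $- \frac{2404055}{21} \approx -1.1448 \cdot 10^{5}$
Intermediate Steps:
$a{\left(j,u \right)} = -87 - j$ ($a{\left(j,u \right)} = 6 - \left(93 + j\right) = -87 - j$)
$P{\left(Q \right)} = - \frac{Q}{101 + Q}$ ($P{\left(Q \right)} = - \frac{\left(Q + Q\right) \frac{1}{Q + 101}}{2} = - \frac{2 Q \frac{1}{101 + Q}}{2} = - \frac{Q}{101 + Q}$)
$T{\left(J \right)} = -9 - 11 J^{2}$
$T{\left(-102 \right)} - \left(a{\left(-109,76 \right)} + P{\left(-80 \right)}\right) = \left(-9 - 11 \left(-102\right)^{2}\right) - \left(\left(-87 - -109\right) - - \frac{80}{101 - 80}\right) = \left(-9 - 114444\right) - \left(\left(-87 + 109\right) - - \frac{80}{21}\right) = \left(-9 - 114444\right) - \left(22 - \left(-80\right) \frac{1}{21}\right) = -114453 - \left(22 + \frac{80}{21}\right) = -114453 - \frac{542}{21} = - \frac{2404055}{21}$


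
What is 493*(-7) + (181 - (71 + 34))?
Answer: -3375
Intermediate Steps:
493*(-7) + (181 - (71 + 34)) = -3451 + (181 - 1*105) = -3451 + (181 - 105) = -3451 + 76 = -3375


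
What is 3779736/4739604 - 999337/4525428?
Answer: 1030705123705/1787394720876 ≈ 0.57665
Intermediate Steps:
3779736/4739604 - 999337/4525428 = 3779736*(1/4739604) - 999337*1/4525428 = 314978/394967 - 999337/4525428 = 1030705123705/1787394720876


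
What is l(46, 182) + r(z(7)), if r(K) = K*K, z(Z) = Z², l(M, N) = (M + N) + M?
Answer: 2675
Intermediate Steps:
l(M, N) = N + 2*M
r(K) = K²
l(46, 182) + r(z(7)) = (182 + 2*46) + (7²)² = (182 + 92) + 49² = 274 + 2401 = 2675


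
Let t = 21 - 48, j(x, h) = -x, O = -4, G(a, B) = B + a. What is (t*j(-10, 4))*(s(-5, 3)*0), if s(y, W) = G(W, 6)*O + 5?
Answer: 0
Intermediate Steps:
s(y, W) = -19 - 4*W (s(y, W) = (6 + W)*(-4) + 5 = (-24 - 4*W) + 5 = -19 - 4*W)
t = -27
(t*j(-10, 4))*(s(-5, 3)*0) = (-(-27)*(-10))*((-19 - 4*3)*0) = (-27*10)*((-19 - 12)*0) = -(-8370)*0 = -270*0 = 0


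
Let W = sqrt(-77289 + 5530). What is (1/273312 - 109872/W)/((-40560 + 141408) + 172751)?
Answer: 1/74777889888 + 109872*I*sqrt(71759)/19633190641 ≈ 1.3373e-11 + 0.0014991*I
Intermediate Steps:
W = I*sqrt(71759) (W = sqrt(-71759) = I*sqrt(71759) ≈ 267.88*I)
(1/273312 - 109872/W)/((-40560 + 141408) + 172751) = (1/273312 - 109872*(-I*sqrt(71759)/71759))/((-40560 + 141408) + 172751) = (1/273312 - (-109872)*I*sqrt(71759)/71759)/(100848 + 172751) = (1/273312 + 109872*I*sqrt(71759)/71759)/273599 = (1/273312 + 109872*I*sqrt(71759)/71759)*(1/273599) = 1/74777889888 + 109872*I*sqrt(71759)/19633190641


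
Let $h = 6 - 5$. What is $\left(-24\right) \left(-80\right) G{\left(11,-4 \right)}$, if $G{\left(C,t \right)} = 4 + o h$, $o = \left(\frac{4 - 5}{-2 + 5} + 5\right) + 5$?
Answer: $26240$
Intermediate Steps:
$o = \frac{29}{3}$ ($o = \left(- \frac{1}{3} + 5\right) + 5 = \frac{14}{3} + 5 = \frac{29}{3} \approx 9.6667$)
$h = 1$ ($h = 6 - 5 = 1$)
$G{\left(C,t \right)} = \frac{41}{3}$ ($G{\left(C,t \right)} = 4 + \frac{29}{3} \cdot 1 = 4 + \frac{29}{3} = \frac{41}{3}$)
$\left(-24\right) \left(-80\right) G{\left(11,-4 \right)} = \left(-24\right) \left(-80\right) \frac{41}{3} = 1920 \cdot \frac{41}{3} = 26240$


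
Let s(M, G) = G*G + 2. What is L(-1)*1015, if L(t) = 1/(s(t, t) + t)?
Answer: 1015/2 ≈ 507.50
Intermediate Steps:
s(M, G) = 2 + G² (s(M, G) = G² + 2 = 2 + G²)
L(t) = 1/(2 + t + t²) (L(t) = 1/((2 + t²) + t) = 1/(2 + t + t²))
L(-1)*1015 = 1015/(2 - 1 + (-1)²) = 1015/(2 - 1 + 1) = 1015/2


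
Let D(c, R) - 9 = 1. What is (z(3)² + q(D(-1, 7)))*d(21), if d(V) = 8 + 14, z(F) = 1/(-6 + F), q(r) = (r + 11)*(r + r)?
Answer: 83182/9 ≈ 9242.4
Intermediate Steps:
D(c, R) = 10 (D(c, R) = 9 + 1 = 10)
q(r) = 2*r*(11 + r) (q(r) = (11 + r)*(2*r) = 2*r*(11 + r))
d(V) = 22
(z(3)² + q(D(-1, 7)))*d(21) = ((1/(-6 + 3))² + 2*10*(11 + 10))*22 = ((1/(-3))² + 2*10*21)*22 = ((-⅓)² + 420)*22 = (⅑ + 420)*22 = (3781/9)*22 = 83182/9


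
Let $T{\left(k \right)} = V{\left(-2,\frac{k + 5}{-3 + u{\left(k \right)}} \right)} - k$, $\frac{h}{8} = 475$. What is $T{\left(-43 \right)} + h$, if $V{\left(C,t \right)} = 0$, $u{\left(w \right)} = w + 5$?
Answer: $3843$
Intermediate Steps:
$h = 3800$ ($h = 8 \cdot 475 = 3800$)
$u{\left(w \right)} = 5 + w$
$T{\left(k \right)} = - k$ ($T{\left(k \right)} = 0 - k = - k$)
$T{\left(-43 \right)} + h = \left(-1\right) \left(-43\right) + 3800 = 43 + 3800 = 3843$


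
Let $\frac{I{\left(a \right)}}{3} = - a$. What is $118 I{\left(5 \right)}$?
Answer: $-1770$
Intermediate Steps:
$I{\left(a \right)} = - 3 a$ ($I{\left(a \right)} = 3 \left(- a\right) = - 3 a$)
$118 I{\left(5 \right)} = 118 \left(\left(-3\right) 5\right) = 118 \left(-15\right) = -1770$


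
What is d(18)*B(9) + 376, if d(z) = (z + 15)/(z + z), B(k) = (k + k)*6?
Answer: 475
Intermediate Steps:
B(k) = 12*k (B(k) = (2*k)*6 = 12*k)
d(z) = (15 + z)/(2*z) (d(z) = (15 + z)/((2*z)) = (15 + z)*(1/(2*z)) = (15 + z)/(2*z))
d(18)*B(9) + 376 = ((½)*(15 + 18)/18)*(12*9) + 376 = ((½)*(1/18)*33)*108 + 376 = (11/12)*108 + 376 = 99 + 376 = 475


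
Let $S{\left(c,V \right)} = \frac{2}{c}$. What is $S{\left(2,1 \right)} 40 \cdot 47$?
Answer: $1880$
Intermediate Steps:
$S{\left(2,1 \right)} 40 \cdot 47 = \frac{2}{2} \cdot 40 \cdot 47 = 2 \cdot \frac{1}{2} \cdot 40 \cdot 47 = 1 \cdot 40 \cdot 47 = 40 \cdot 47 = 1880$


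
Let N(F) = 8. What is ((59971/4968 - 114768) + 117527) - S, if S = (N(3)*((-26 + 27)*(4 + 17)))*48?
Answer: -26295269/4968 ≈ -5292.9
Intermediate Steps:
S = 8064 (S = (8*((-26 + 27)*(4 + 17)))*48 = (8*(1*21))*48 = (8*21)*48 = 168*48 = 8064)
((59971/4968 - 114768) + 117527) - S = ((59971/4968 - 114768) + 117527) - 1*8064 = ((59971*(1/4968) - 114768) + 117527) - 8064 = ((59971/4968 - 114768) + 117527) - 8064 = (-570107453/4968 + 117527) - 8064 = 13766683/4968 - 8064 = -26295269/4968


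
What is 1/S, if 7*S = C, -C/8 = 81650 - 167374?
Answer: 7/685792 ≈ 1.0207e-5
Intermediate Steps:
C = 685792 (C = -8*(81650 - 167374) = -8*(-85724) = 685792)
S = 685792/7 (S = (1/7)*685792 = 685792/7 ≈ 97970.)
1/S = 1/(685792/7) = 7/685792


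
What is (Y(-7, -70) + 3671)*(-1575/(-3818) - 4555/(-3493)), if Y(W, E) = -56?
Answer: 82756260975/13336274 ≈ 6205.4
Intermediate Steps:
(Y(-7, -70) + 3671)*(-1575/(-3818) - 4555/(-3493)) = (-56 + 3671)*(-1575/(-3818) - 4555/(-3493)) = 3615*(-1575*(-1/3818) - 4555*(-1/3493)) = 3615*(1575/3818 + 4555/3493) = 3615*(22892465/13336274) = 82756260975/13336274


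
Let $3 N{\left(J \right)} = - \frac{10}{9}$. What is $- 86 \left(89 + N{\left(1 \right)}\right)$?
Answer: $- \frac{205798}{27} \approx -7622.1$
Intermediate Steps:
$N{\left(J \right)} = - \frac{10}{27}$ ($N{\left(J \right)} = \frac{\left(-10\right) \frac{1}{9}}{3} = \frac{1}{3} \left(- \frac{10}{9}\right) = - \frac{10}{27}$)
$- 86 \left(89 + N{\left(1 \right)}\right) = - 86 \left(89 - \frac{10}{27}\right) = \left(-86\right) \frac{2393}{27} = - \frac{205798}{27}$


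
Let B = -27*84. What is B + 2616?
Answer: 348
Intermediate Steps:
B = -2268
B + 2616 = -2268 + 2616 = 348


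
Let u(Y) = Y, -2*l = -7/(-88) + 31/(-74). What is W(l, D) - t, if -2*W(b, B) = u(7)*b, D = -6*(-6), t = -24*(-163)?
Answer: -50957623/13024 ≈ -3912.6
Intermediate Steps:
t = 3912
l = 1105/6512 (l = -(-7/(-88) + 31/(-74))/2 = -(-7*(-1/88) + 31*(-1/74))/2 = -(7/88 - 31/74)/2 = -½*(-1105/3256) = 1105/6512 ≈ 0.16969)
D = 36
W(b, B) = -7*b/2
W(l, D) - t = -7/2*1105/6512 - 1*3912 = -7735/13024 - 3912 = -50957623/13024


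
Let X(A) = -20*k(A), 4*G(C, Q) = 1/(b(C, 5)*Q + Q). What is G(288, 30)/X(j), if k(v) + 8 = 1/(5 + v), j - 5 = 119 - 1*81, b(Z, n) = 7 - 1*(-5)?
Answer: 1/248950 ≈ 4.0169e-6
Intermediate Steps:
b(Z, n) = 12 (b(Z, n) = 7 + 5 = 12)
j = 43 (j = 5 + (119 - 1*81) = 5 + (119 - 81) = 5 + 38 = 43)
k(v) = -8 + 1/(5 + v)
G(C, Q) = 1/(52*Q) (G(C, Q) = 1/(4*(12*Q + Q)) = 1/(4*((13*Q))) = (1/(13*Q))/4 = 1/(52*Q))
X(A) = -20*(-39 - 8*A)/(5 + A)
G(288, 30)/X(j) = ((1/52)/30)/((20*(39 + 8*43)/(5 + 43))) = ((1/52)*(1/30))/((20*(39 + 344)/48)) = 1/(1560*((20*(1/48)*383))) = 1/(1560*(1915/12)) = (1/1560)*(12/1915) = 1/248950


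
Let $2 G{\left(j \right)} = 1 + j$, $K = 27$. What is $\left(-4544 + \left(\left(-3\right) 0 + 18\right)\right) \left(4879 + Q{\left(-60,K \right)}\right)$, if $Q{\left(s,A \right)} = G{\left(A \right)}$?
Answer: $-22145718$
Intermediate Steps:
$G{\left(j \right)} = \frac{1}{2} + \frac{j}{2}$ ($G{\left(j \right)} = \frac{1 + j}{2} = \frac{1}{2} + \frac{j}{2}$)
$Q{\left(s,A \right)} = \frac{1}{2} + \frac{A}{2}$
$\left(-4544 + \left(\left(-3\right) 0 + 18\right)\right) \left(4879 + Q{\left(-60,K \right)}\right) = \left(-4544 + \left(\left(-3\right) 0 + 18\right)\right) \left(4879 + \left(\frac{1}{2} + \frac{1}{2} \cdot 27\right)\right) = \left(-4544 + \left(0 + 18\right)\right) \left(4879 + \left(\frac{1}{2} + \frac{27}{2}\right)\right) = \left(-4544 + 18\right) \left(4879 + 14\right) = \left(-4526\right) 4893 = -22145718$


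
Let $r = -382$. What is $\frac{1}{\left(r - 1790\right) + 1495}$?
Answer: $- \frac{1}{677} \approx -0.0014771$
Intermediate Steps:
$\frac{1}{\left(r - 1790\right) + 1495} = \frac{1}{\left(-382 - 1790\right) + 1495} = \frac{1}{-2172 + 1495} = \frac{1}{-677} = - \frac{1}{677}$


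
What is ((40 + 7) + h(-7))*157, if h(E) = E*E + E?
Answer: 13973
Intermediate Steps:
h(E) = E + E² (h(E) = E² + E = E + E²)
((40 + 7) + h(-7))*157 = ((40 + 7) - 7*(1 - 7))*157 = (47 - 7*(-6))*157 = (47 + 42)*157 = 89*157 = 13973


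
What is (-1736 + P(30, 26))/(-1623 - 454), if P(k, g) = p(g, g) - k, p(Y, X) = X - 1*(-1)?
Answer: 1739/2077 ≈ 0.83727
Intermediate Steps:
p(Y, X) = 1 + X (p(Y, X) = X + 1 = 1 + X)
P(k, g) = 1 + g - k (P(k, g) = (1 + g) - k = 1 + g - k)
(-1736 + P(30, 26))/(-1623 - 454) = (-1736 + (1 + 26 - 1*30))/(-1623 - 454) = (-1736 + (1 + 26 - 30))/(-2077) = (-1736 - 3)*(-1/2077) = -1739*(-1/2077) = 1739/2077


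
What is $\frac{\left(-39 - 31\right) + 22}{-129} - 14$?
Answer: $- \frac{586}{43} \approx -13.628$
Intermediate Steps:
$\frac{\left(-39 - 31\right) + 22}{-129} - 14 = - \frac{-70 + 22}{129} - 14 = \left(- \frac{1}{129}\right) \left(-48\right) - 14 = \frac{16}{43} - 14 = - \frac{586}{43}$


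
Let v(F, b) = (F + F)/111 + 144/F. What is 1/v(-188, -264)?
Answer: -5217/21668 ≈ -0.24077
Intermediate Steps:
v(F, b) = 144/F + 2*F/111 (v(F, b) = (2*F)*(1/111) + 144/F = 2*F/111 + 144/F = 144/F + 2*F/111)
1/v(-188, -264) = 1/(144/(-188) + (2/111)*(-188)) = 1/(144*(-1/188) - 376/111) = 1/(-36/47 - 376/111) = 1/(-21668/5217) = -5217/21668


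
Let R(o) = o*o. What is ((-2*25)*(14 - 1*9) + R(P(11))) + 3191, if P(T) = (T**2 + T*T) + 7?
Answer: 64942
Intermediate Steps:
P(T) = 7 + 2*T**2 (P(T) = (T**2 + T**2) + 7 = 2*T**2 + 7 = 7 + 2*T**2)
R(o) = o**2
((-2*25)*(14 - 1*9) + R(P(11))) + 3191 = ((-2*25)*(14 - 1*9) + (7 + 2*11**2)**2) + 3191 = (-50*(14 - 9) + (7 + 2*121)**2) + 3191 = (-50*5 + (7 + 242)**2) + 3191 = (-250 + 249**2) + 3191 = (-250 + 62001) + 3191 = 61751 + 3191 = 64942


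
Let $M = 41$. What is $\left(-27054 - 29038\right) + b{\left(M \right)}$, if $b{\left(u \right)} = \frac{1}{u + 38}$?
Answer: $- \frac{4431267}{79} \approx -56092.0$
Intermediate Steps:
$b{\left(u \right)} = \frac{1}{38 + u}$
$\left(-27054 - 29038\right) + b{\left(M \right)} = \left(-27054 - 29038\right) + \frac{1}{38 + 41} = -56092 + \frac{1}{79} = - \frac{4431267}{79}$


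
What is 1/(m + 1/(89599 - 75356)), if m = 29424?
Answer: 14243/419086033 ≈ 3.3986e-5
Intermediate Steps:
1/(m + 1/(89599 - 75356)) = 1/(29424 + 1/(89599 - 75356)) = 1/(29424 + 1/14243) = 1/(419086033/14243) = 14243/419086033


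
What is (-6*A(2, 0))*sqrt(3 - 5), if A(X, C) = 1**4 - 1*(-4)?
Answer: -30*I*sqrt(2) ≈ -42.426*I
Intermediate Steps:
A(X, C) = 5 (A(X, C) = 1 + 4 = 5)
(-6*A(2, 0))*sqrt(3 - 5) = (-6*5)*sqrt(3 - 5) = -30*I*sqrt(2)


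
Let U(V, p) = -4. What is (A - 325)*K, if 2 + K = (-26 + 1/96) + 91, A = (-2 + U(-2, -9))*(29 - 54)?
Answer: -1058575/96 ≈ -11027.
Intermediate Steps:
A = 150 (A = (-2 - 4)*(29 - 54) = -6*(-25) = 150)
K = 6049/96 (K = -2 + ((-26 + 1/96) + 91) = -2 + (-2495/96 + 91) = -2 + 6241/96 = 6049/96 ≈ 63.010)
(A - 325)*K = (150 - 325)*(6049/96) = -175*6049/96 = -1058575/96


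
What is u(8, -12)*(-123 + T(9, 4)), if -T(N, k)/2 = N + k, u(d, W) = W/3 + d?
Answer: -596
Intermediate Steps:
u(d, W) = d + W/3 (u(d, W) = W/3 + d = d + W/3)
T(N, k) = -2*N - 2*k (T(N, k) = -2*(N + k) = -2*N - 2*k)
u(8, -12)*(-123 + T(9, 4)) = (8 + (⅓)*(-12))*(-123 + (-2*9 - 2*4)) = (8 - 4)*(-123 + (-18 - 8)) = 4*(-123 - 26) = 4*(-149) = -596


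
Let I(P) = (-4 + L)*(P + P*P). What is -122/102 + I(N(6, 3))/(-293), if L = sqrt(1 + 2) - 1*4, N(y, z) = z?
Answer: -12977/14943 - 12*sqrt(3)/293 ≈ -0.93937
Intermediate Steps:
L = -4 + sqrt(3) (L = sqrt(3) - 4 = -4 + sqrt(3) ≈ -2.2679)
I(P) = (-8 + sqrt(3))*(P + P**2) (I(P) = (-4 + (-4 + sqrt(3)))*(P + P*P) = (-8 + sqrt(3))*(P + P**2))
-122/102 + I(N(6, 3))/(-293) = -122/102 + (3*(-8 + sqrt(3) - 8*3 + 3*sqrt(3)))/(-293) = -122*1/102 + (3*(-8 + sqrt(3) - 24 + 3*sqrt(3)))*(-1/293) = -61/51 + (3*(-32 + 4*sqrt(3)))*(-1/293) = -61/51 + (-96 + 12*sqrt(3))*(-1/293) = -61/51 + (96/293 - 12*sqrt(3)/293) = -12977/14943 - 12*sqrt(3)/293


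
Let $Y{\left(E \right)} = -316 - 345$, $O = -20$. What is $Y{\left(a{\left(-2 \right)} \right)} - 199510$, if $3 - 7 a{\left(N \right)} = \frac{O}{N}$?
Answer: $-200171$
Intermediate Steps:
$a{\left(N \right)} = \frac{3}{7} + \frac{20}{7 N}$ ($a{\left(N \right)} = \frac{3}{7} - \frac{\left(-20\right) \frac{1}{N}}{7} = \frac{3}{7} + \frac{20}{7 N}$)
$Y{\left(E \right)} = -661$ ($Y{\left(E \right)} = -316 - 345 = -661$)
$Y{\left(a{\left(-2 \right)} \right)} - 199510 = -661 - 199510 = -200171$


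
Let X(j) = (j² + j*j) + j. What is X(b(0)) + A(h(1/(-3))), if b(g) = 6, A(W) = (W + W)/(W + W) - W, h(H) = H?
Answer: 238/3 ≈ 79.333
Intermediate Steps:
A(W) = 1 - W (A(W) = (2*W)/((2*W)) - W = (2*W)*(1/(2*W)) - W = 1 - W)
X(j) = j + 2*j² (X(j) = (j² + j²) + j = 2*j² + j = j + 2*j²)
X(b(0)) + A(h(1/(-3))) = 6*(1 + 2*6) + (1 - 1/(-3)) = 6*(1 + 12) + (1 - 1*(-⅓)) = 6*13 + (1 + ⅓) = 78 + 4/3 = 238/3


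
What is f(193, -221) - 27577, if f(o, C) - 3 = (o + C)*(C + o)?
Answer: -26790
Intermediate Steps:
f(o, C) = 3 + (C + o)² (f(o, C) = 3 + (o + C)*(C + o) = 3 + (C + o)*(C + o) = 3 + (C + o)²)
f(193, -221) - 27577 = (3 + (-221 + 193)²) - 27577 = (3 + (-28)²) - 27577 = (3 + 784) - 27577 = 787 - 27577 = -26790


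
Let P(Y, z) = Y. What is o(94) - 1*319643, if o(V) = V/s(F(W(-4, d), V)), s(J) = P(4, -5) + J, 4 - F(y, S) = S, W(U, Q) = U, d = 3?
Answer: -13744696/43 ≈ -3.1964e+5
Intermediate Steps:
F(y, S) = 4 - S
s(J) = 4 + J
o(V) = V/(8 - V) (o(V) = V/(4 + (4 - V)) = V/(8 - V))
o(94) - 1*319643 = -1*94/(-8 + 94) - 1*319643 = -1*94/86 - 319643 = -1*94*1/86 - 319643 = -47/43 - 319643 = -13744696/43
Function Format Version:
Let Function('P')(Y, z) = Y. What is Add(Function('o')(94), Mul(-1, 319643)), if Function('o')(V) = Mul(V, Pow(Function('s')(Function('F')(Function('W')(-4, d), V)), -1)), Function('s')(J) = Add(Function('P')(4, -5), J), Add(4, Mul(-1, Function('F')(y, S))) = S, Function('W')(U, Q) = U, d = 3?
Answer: Rational(-13744696, 43) ≈ -3.1964e+5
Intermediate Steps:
Function('F')(y, S) = Add(4, Mul(-1, S))
Function('s')(J) = Add(4, J)
Function('o')(V) = Mul(V, Pow(Add(8, Mul(-1, V)), -1)) (Function('o')(V) = Mul(V, Pow(Add(4, Add(4, Mul(-1, V))), -1)) = Mul(V, Pow(Add(8, Mul(-1, V)), -1)))
Add(Function('o')(94), Mul(-1, 319643)) = Add(Mul(-1, 94, Pow(Add(-8, 94), -1)), Mul(-1, 319643)) = Add(Mul(-1, 94, Pow(86, -1)), -319643) = Add(Mul(-1, 94, Rational(1, 86)), -319643) = Add(Rational(-47, 43), -319643) = Rational(-13744696, 43)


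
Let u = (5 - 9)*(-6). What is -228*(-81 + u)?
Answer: 12996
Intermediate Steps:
u = 24 (u = -4*(-6) = 24)
-228*(-81 + u) = -228*(-81 + 24) = -228*(-57) = 12996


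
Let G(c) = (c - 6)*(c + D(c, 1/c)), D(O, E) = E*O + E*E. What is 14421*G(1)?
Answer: -216315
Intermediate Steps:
D(O, E) = E² + E*O (D(O, E) = E*O + E² = E² + E*O)
G(c) = (-6 + c)*(c + (c + 1/c)/c) (G(c) = (c - 6)*(c + (1/c + c)/c) = (-6 + c)*(c + (c + 1/c)/c))
14421*G(1) = 14421*(-6 + 1/1 + 1² - 6/1² - 5*1) = 14421*(-6 + 1 + 1 - 6*1 - 5) = 14421*(-6 + 1 + 1 - 6 - 5) = 14421*(-15) = -216315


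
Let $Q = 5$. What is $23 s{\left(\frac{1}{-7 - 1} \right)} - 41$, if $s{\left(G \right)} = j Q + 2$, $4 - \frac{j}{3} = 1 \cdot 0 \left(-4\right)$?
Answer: $1385$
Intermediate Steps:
$j = 12$ ($j = 12 - 3 \cdot 1 \cdot 0 \left(-4\right) = 12 - 3 \cdot 0 \left(-4\right) = 12 - 0 = 12 + 0 = 12$)
$s{\left(G \right)} = 62$ ($s{\left(G \right)} = 12 \cdot 5 + 2 = 60 + 2 = 62$)
$23 s{\left(\frac{1}{-7 - 1} \right)} - 41 = 23 \cdot 62 - 41 = 1426 - 41 = 1385$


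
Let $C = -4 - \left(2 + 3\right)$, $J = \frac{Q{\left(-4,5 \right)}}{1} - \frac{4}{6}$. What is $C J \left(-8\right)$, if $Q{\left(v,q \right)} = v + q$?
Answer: $24$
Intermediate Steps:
$Q{\left(v,q \right)} = q + v$
$J = \frac{1}{3}$ ($J = \frac{5 - 4}{1} - \frac{4}{6} = 1 \cdot 1 - \frac{2}{3} = 1 - \frac{2}{3} = \frac{1}{3} \approx 0.33333$)
$C = -9$ ($C = -4 - 5 = -9$)
$C J \left(-8\right) = \left(-9\right) \frac{1}{3} \left(-8\right) = \left(-3\right) \left(-8\right) = 24$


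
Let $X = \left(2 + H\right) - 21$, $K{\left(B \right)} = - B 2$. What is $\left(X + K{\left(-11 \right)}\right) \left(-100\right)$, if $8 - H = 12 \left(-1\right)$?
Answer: $-2300$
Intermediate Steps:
$H = 20$ ($H = 8 - 12 \left(-1\right) = 8 - -12 = 8 + 12 = 20$)
$K{\left(B \right)} = - 2 B$
$X = 1$ ($X = \left(2 + 20\right) - 21 = 22 - 21 = 1$)
$\left(X + K{\left(-11 \right)}\right) \left(-100\right) = \left(1 - -22\right) \left(-100\right) = \left(1 + 22\right) \left(-100\right) = 23 \left(-100\right) = -2300$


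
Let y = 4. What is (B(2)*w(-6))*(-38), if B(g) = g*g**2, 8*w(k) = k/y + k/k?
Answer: 19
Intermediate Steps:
w(k) = 1/8 + k/32 (w(k) = (k/4 + k/k)/8 = (k*(1/4) + 1)/8 = (k/4 + 1)/8 = (1 + k/4)/8 = 1/8 + k/32)
B(g) = g**3
(B(2)*w(-6))*(-38) = (2**3*(1/8 + (1/32)*(-6)))*(-38) = (8*(1/8 - 3/16))*(-38) = (8*(-1/16))*(-38) = -1/2*(-38) = 19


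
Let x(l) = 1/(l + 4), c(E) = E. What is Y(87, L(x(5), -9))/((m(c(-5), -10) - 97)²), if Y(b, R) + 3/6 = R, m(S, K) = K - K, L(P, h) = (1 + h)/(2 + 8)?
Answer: -13/94090 ≈ -0.00013817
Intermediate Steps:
x(l) = 1/(4 + l)
L(P, h) = ⅒ + h/10 (L(P, h) = (1 + h)/10 = (1 + h)*(⅒) = ⅒ + h/10)
m(S, K) = 0
Y(b, R) = -½ + R
Y(87, L(x(5), -9))/((m(c(-5), -10) - 97)²) = (-½ + (⅒ + (⅒)*(-9)))/((0 - 97)²) = (-½ + (⅒ - 9/10))/((-97)²) = (-½ - ⅘)/9409 = -13/10*1/9409 = -13/94090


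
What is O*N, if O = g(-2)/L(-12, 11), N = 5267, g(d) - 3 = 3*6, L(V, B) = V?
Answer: -36869/4 ≈ -9217.3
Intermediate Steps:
g(d) = 21 (g(d) = 3 + 3*6 = 3 + 18 = 21)
O = -7/4 (O = 21/(-12) = 21*(-1/12) = -7/4 ≈ -1.7500)
O*N = -7/4*5267 = -36869/4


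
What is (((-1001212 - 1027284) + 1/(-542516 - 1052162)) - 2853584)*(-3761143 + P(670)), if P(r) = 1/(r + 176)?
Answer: 24772401095217286291457/1349097588 ≈ 1.8362e+13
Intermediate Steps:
P(r) = 1/(176 + r)
(((-1001212 - 1027284) + 1/(-542516 - 1052162)) - 2853584)*(-3761143 + P(670)) = (((-1001212 - 1027284) + 1/(-542516 - 1052162)) - 2853584)*(-3761143 + 1/(176 + 670)) = ((-2028496 + 1/(-1594678)) - 2853584)*(-3761143 + 1/846) = ((-2028496 - 1/1594678) - 2853584)*(-3761143 + 1/846) = (-3234797944289/1594678 - 2853584)*(-3181926977/846) = -7785345570241/1594678*(-3181926977/846) = 24772401095217286291457/1349097588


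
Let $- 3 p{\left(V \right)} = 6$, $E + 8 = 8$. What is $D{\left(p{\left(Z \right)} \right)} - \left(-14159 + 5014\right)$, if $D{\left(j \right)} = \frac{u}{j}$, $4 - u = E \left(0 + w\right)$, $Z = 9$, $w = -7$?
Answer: $9143$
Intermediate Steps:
$E = 0$ ($E = -8 + 8 = 0$)
$u = 4$ ($u = 4 - 0 \left(0 - 7\right) = 4 - 0 \left(-7\right) = 4 - 0 = 4 + 0 = 4$)
$p{\left(V \right)} = -2$ ($p{\left(V \right)} = \left(- \frac{1}{3}\right) 6 = -2$)
$D{\left(j \right)} = \frac{4}{j}$
$D{\left(p{\left(Z \right)} \right)} - \left(-14159 + 5014\right) = \frac{4}{-2} - \left(-14159 + 5014\right) = 4 \left(- \frac{1}{2}\right) - -9145 = -2 + 9145 = 9143$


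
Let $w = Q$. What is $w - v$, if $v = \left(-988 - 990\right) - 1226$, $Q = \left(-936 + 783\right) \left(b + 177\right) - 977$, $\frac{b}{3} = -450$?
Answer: $181696$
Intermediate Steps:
$b = -1350$ ($b = 3 \left(-450\right) = -1350$)
$Q = 178492$ ($Q = \left(-936 + 783\right) \left(-1350 + 177\right) - 977 = \left(-153\right) \left(-1173\right) - 977 = 179469 - 977 = 178492$)
$v = -3204$ ($v = -1978 - 1226 = -3204$)
$w = 178492$
$w - v = 178492 - -3204 = 178492 + 3204 = 181696$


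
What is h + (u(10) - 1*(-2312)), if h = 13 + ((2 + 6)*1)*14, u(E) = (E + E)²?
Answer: 2837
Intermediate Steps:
u(E) = 4*E² (u(E) = (2*E)² = 4*E²)
h = 125 (h = 13 + (8*1)*14 = 13 + 8*14 = 13 + 112 = 125)
h + (u(10) - 1*(-2312)) = 125 + (4*10² - 1*(-2312)) = 125 + (4*100 + 2312) = 125 + (400 + 2312) = 125 + 2712 = 2837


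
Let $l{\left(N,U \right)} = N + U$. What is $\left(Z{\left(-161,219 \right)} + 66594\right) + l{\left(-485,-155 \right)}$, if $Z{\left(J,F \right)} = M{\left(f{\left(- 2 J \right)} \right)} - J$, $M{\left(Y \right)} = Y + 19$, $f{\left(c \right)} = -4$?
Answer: $66130$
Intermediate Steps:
$M{\left(Y \right)} = 19 + Y$
$Z{\left(J,F \right)} = 15 - J$ ($Z{\left(J,F \right)} = \left(19 - 4\right) - J = 15 - J$)
$\left(Z{\left(-161,219 \right)} + 66594\right) + l{\left(-485,-155 \right)} = \left(\left(15 - -161\right) + 66594\right) - 640 = \left(\left(15 + 161\right) + 66594\right) - 640 = \left(176 + 66594\right) - 640 = 66770 - 640 = 66130$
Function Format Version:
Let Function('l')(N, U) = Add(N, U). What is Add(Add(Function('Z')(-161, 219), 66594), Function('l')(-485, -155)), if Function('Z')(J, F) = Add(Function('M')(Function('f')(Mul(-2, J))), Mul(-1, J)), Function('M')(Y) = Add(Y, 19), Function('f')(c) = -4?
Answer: 66130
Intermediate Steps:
Function('M')(Y) = Add(19, Y)
Function('Z')(J, F) = Add(15, Mul(-1, J)) (Function('Z')(J, F) = Add(Add(19, -4), Mul(-1, J)) = Add(15, Mul(-1, J)))
Add(Add(Function('Z')(-161, 219), 66594), Function('l')(-485, -155)) = Add(Add(Add(15, Mul(-1, -161)), 66594), Add(-485, -155)) = Add(Add(Add(15, 161), 66594), -640) = Add(Add(176, 66594), -640) = Add(66770, -640) = 66130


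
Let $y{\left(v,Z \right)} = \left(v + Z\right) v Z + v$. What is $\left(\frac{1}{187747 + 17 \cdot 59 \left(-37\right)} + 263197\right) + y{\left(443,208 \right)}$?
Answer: $\frac{9075726208225}{150636} \approx 6.0249 \cdot 10^{7}$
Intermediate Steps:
$y{\left(v,Z \right)} = v + Z v \left(Z + v\right)$ ($y{\left(v,Z \right)} = \left(Z + v\right) v Z + v = v \left(Z + v\right) Z + v = Z v \left(Z + v\right) + v = v + Z v \left(Z + v\right)$)
$\left(\frac{1}{187747 + 17 \cdot 59 \left(-37\right)} + 263197\right) + y{\left(443,208 \right)} = \left(\frac{1}{187747 + 17 \cdot 59 \left(-37\right)} + 263197\right) + 443 \left(1 + 208^{2} + 208 \cdot 443\right) = \left(\frac{1}{187747 + 1003 \left(-37\right)} + 263197\right) + 443 \left(1 + 43264 + 92144\right) = \left(\frac{1}{187747 - 37111} + 263197\right) + 443 \cdot 135409 = \left(\frac{1}{150636} + 263197\right) + 59986187 = \frac{39646943293}{150636} + 59986187 = \frac{9075726208225}{150636}$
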